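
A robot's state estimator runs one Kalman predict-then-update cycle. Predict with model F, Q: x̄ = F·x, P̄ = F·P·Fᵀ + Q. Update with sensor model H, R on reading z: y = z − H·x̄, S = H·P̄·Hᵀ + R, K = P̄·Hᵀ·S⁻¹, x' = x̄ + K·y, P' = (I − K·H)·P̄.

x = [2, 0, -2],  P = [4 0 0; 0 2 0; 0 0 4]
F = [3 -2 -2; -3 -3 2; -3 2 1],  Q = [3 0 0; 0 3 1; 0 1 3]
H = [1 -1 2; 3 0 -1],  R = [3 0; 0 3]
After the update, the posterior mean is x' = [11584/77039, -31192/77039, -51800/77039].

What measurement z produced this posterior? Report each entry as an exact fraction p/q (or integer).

x̄ = F·x = [10, -10, -8]
P̄ = F·P·Fᵀ + Q = [63 -40 -52; -40 73 33; -52 33 51]
S = H·P̄·Hᵀ + R = [83 -20; -20 933]
K = P̄·Hᵀ·S⁻¹ = [3887/77039 19983/77039; -46911/77039 -13639/77039; 11721/77039 -16841/77039]
x' − x̄ = [-758806/77039, 739198/77039, 564512/77039] = K·y
y = (KᵀK)⁻¹·Kᵀ·(x' − x̄) = [-5, -37]
z = y + H·x̄ = [-5, -37] + [4, 38] = [-1, 1]

z = [-1, 1]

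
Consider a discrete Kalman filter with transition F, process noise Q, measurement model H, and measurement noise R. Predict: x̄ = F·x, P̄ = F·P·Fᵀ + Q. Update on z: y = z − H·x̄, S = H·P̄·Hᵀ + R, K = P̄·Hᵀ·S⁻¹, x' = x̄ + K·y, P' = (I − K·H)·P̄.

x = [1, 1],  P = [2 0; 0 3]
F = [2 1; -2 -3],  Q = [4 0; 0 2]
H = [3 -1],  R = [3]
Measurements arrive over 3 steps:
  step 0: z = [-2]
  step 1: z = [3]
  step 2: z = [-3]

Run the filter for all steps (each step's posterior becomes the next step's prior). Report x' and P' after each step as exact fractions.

step 0: x̄ = F·x = [3, -5]
step 0: P̄ = F·P·Fᵀ + Q = [15 -17; -17 37]
step 0: y = z − H·x̄ = [-16]
step 0: S = H·P̄·Hᵀ + R = [277]
step 0: K = P̄·Hᵀ·S⁻¹ = [62/277; -88/277]
step 0: x' = x̄ + K·y = [-161/277, 23/277]
step 0: P' = (I − K·H)·P̄ = [311/277 747/277; 747/277 2505/277]
step 1: x̄ = F·x = [-299/277, 253/277]
step 1: P̄ = F·P·Fᵀ + Q = [7845/277 -14735/277; -14735/277 33307/277]
step 1: y = z − H·x̄ = [1981/277]
step 1: S = H·P̄·Hᵀ + R = [193153/277]
step 1: K = P̄·Hᵀ·S⁻¹ = [38270/193153; -77512/193153]
step 1: x' = x̄ + K·y = [65199/193153, -377919/193153]
step 1: P' = (I − K·H)·P̄ = [183005/193153 434205/193153; 434205/193153 1535151/193153]
step 2: x̄ = F·x = [-247521/193153, 1003359/193153]
step 2: P̄ = F·P·Fᵀ + Q = [4776603/193153 -8811113/193153; -8811113/193153 20145145/193153]
step 2: y = z − H·x̄ = [1166463/193153]
step 2: S = H·P̄·Hᵀ + R = [116580709/193153]
step 2: K = P̄·Hᵀ·S⁻¹ = [3305846/16654387; -46578484/116580709]
step 2: x' = x̄ + K·y = [-1377993/16654387, 324303663/116580709]
step 2: P' = (I − K·H)·P̄ = [15796133/16654387 37470861/16654387; 37470861/16654387 926623533/116580709]

step 0: x' = [-161/277, 23/277], P' = [311/277 747/277; 747/277 2505/277]
step 1: x' = [65199/193153, -377919/193153], P' = [183005/193153 434205/193153; 434205/193153 1535151/193153]
step 2: x' = [-1377993/16654387, 324303663/116580709], P' = [15796133/16654387 37470861/16654387; 37470861/16654387 926623533/116580709]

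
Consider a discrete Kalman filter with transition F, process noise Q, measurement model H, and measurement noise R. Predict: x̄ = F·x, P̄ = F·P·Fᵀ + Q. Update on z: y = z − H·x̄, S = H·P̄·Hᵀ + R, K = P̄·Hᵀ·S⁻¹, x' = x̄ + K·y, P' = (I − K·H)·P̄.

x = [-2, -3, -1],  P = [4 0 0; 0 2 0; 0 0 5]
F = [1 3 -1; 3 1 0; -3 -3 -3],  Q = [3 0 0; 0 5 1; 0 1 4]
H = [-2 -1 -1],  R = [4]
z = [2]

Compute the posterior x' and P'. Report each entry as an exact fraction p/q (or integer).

x̄ = F·x = [-10, -9, 18]
P̄ = F·P·Fᵀ + Q = [30 18 -15; 18 43 -41; -15 -41 103]
y = z − H·x̄ = [-9]
S = H·P̄·Hᵀ + R = [200]
K = P̄·Hᵀ·S⁻¹ = [-63/200; -19/100; -4/25]
x' = x̄ + K·y = [-1433/200, -729/100, 486/25]
P' = (I − K·H)·P̄ = [2031/200 603/100 -627/25; 603/100 1789/50 -1177/25; -627/25 -1177/25 2447/25]

x' = [-1433/200, -729/100, 486/25]
P' = [2031/200 603/100 -627/25; 603/100 1789/50 -1177/25; -627/25 -1177/25 2447/25]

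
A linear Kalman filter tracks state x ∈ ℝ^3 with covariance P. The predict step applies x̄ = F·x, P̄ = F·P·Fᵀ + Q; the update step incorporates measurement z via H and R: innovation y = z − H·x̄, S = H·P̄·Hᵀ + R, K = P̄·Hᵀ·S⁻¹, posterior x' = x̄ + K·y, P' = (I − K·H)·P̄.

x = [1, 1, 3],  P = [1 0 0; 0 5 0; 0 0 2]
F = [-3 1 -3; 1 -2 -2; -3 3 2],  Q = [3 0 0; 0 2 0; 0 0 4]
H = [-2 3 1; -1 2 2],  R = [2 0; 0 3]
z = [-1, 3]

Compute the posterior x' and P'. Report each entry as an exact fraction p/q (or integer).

x̄ = F·x = [-11, -7, 6]
P̄ = F·P·Fᵀ + Q = [35 -1 12; -1 31 -41; 12 -41 66]
y = z − H·x̄ = [-8, -6]
S = H·P̄·Hᵀ + R = [205 7; 7 54]
K = P̄·Hᵀ·S⁻¹ = [-3203/11021 -2238/11021; 3049/11021 -4273/11021; -4640/11021 8357/11021]
x' = x̄ + K·y = [-82179/11021, -75901/11021, 53104/11021]
P' = (I − K·H)·P̄ = [161258/11021 119419/11021 -42147/11021; 119419/11021 95818/11021 -42518/11021; -42147/11021 -42518/11021 33980/11021]

x' = [-82179/11021, -75901/11021, 53104/11021]
P' = [161258/11021 119419/11021 -42147/11021; 119419/11021 95818/11021 -42518/11021; -42147/11021 -42518/11021 33980/11021]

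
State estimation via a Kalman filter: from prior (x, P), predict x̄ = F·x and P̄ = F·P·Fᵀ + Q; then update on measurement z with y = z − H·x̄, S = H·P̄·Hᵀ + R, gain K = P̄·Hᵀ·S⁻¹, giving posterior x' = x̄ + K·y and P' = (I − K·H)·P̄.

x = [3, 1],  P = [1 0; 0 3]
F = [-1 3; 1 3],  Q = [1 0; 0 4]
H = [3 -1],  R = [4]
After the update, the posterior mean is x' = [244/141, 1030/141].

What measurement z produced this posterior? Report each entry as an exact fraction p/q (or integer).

z = [-2]

x̄ = F·x = [0, 6]
P̄ = F·P·Fᵀ + Q = [29 26; 26 32]
S = H·P̄·Hᵀ + R = [141]
K = P̄·Hᵀ·S⁻¹ = [61/141; 46/141]
x' − x̄ = [244/141, 184/141] = K·y
y = (KᵀK)⁻¹·Kᵀ·(x' − x̄) = [4]
z = y + H·x̄ = [4] + [-6] = [-2]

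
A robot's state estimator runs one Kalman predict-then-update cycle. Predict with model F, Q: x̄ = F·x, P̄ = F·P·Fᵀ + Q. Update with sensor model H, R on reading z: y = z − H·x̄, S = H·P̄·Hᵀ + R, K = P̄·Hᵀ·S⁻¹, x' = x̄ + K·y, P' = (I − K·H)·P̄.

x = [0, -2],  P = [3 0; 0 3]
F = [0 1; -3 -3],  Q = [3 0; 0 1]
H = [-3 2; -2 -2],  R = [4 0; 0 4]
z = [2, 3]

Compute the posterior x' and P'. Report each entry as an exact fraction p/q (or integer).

x' = [-319/323, -1979/4522]
P' = [96/323 22/323; 22/323 3457/6783]

x̄ = F·x = [-2, 6]
P̄ = F·P·Fᵀ + Q = [6 -9; -9 55]
y = z − H·x̄ = [-16, 11]
S = H·P̄·Hᵀ + R = [386 -202; -202 176]
K = P̄·Hᵀ·S⁻¹ = [-61/323 -59/323; 1382/6783 -3919/13566]
x' = x̄ + K·y = [-319/323, -1979/4522]
P' = (I − K·H)·P̄ = [96/323 22/323; 22/323 3457/6783]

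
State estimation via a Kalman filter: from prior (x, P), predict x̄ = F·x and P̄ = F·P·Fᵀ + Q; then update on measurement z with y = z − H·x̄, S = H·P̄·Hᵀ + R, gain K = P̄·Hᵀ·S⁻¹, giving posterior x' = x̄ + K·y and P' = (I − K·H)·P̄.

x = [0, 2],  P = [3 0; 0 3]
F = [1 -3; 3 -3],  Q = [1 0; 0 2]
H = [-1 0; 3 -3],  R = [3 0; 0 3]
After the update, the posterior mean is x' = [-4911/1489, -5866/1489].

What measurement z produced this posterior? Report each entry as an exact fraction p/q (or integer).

x̄ = F·x = [-6, -6]
P̄ = F·P·Fᵀ + Q = [31 36; 36 56]
S = H·P̄·Hᵀ + R = [34 15; 15 138]
K = P̄·Hᵀ·S⁻¹ = [-1351/1489 -15/1489; -1356/1489 -500/1489]
x' − x̄ = [4023/1489, 3068/1489] = K·y
y = (KᵀK)⁻¹·Kᵀ·(x' − x̄) = [-3, 2]
z = y + H·x̄ = [-3, 2] + [6, 0] = [3, 2]

z = [3, 2]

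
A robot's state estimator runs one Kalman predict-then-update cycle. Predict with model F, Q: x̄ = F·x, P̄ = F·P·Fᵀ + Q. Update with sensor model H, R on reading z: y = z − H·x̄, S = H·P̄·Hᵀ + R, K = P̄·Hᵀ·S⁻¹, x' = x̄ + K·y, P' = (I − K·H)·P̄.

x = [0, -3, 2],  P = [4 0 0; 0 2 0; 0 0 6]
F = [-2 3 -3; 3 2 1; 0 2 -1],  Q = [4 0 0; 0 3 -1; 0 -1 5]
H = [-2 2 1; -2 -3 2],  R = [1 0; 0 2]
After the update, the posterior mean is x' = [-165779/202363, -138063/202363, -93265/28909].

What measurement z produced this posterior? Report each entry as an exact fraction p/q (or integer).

x̄ = F·x = [-15, -4, -8]
P̄ = F·P·Fᵀ + Q = [92 -30 30; -30 53 1; 30 1 19]
S = H·P̄·Hᵀ + R = [724 -151; -151 311]
K = P̄·Hᵀ·S⁻¹ = [-71688/202363 -56930/202363; 37290/202363 -45011/202363; -2272/28909 -3427/28909]
x' − x̄ = [2869666/202363, 671389/202363, 138007/28909] = K·y
y = (KᵀK)⁻¹·Kᵀ·(x' − x̄) = [-17, -29]
z = y + H·x̄ = [-17, -29] + [14, 26] = [-3, -3]

z = [-3, -3]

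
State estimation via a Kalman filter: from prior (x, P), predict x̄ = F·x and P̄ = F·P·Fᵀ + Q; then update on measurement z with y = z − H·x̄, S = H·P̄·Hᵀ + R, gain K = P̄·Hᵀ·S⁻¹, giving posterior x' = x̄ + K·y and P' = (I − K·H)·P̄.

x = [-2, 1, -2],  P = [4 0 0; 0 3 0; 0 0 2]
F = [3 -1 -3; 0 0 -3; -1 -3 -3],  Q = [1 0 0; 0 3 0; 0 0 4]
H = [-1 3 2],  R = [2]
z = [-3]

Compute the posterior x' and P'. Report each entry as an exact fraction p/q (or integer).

x̄ = F·x = [-1, 6, 5]
P̄ = F·P·Fᵀ + Q = [58 18 15; 18 21 18; 15 18 53]
y = z − H·x̄ = [-32]
S = H·P̄·Hᵀ + R = [509]
K = P̄·Hᵀ·S⁻¹ = [26/509; 81/509; 145/509]
x' = x̄ + K·y = [-1341/509, 462/509, -2095/509]
P' = (I − K·H)·P̄ = [28846/509 7056/509 3865/509; 7056/509 4128/509 -2583/509; 3865/509 -2583/509 5952/509]

x' = [-1341/509, 462/509, -2095/509]
P' = [28846/509 7056/509 3865/509; 7056/509 4128/509 -2583/509; 3865/509 -2583/509 5952/509]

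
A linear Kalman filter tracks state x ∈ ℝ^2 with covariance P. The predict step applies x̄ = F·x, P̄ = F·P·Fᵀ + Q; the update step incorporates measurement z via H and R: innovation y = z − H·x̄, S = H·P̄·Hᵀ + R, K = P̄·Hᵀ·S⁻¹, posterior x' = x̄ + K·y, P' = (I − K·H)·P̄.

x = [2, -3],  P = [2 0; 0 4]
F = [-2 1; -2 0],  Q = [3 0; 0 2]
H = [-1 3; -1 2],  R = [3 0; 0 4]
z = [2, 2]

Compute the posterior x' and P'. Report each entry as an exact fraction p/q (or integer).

x' = [-2074/395, -512/395]
P' = [4308/395 1644/395; 1644/395 722/395]

x̄ = F·x = [-7, -4]
P̄ = F·P·Fᵀ + Q = [15 8; 8 10]
y = z − H·x̄ = [7, 3]
S = H·P̄·Hᵀ + R = [60 35; 35 27]
K = P̄·Hᵀ·S⁻¹ = [208/395 -51/79; 174/395 -10/79]
x' = x̄ + K·y = [-2074/395, -512/395]
P' = (I − K·H)·P̄ = [4308/395 1644/395; 1644/395 722/395]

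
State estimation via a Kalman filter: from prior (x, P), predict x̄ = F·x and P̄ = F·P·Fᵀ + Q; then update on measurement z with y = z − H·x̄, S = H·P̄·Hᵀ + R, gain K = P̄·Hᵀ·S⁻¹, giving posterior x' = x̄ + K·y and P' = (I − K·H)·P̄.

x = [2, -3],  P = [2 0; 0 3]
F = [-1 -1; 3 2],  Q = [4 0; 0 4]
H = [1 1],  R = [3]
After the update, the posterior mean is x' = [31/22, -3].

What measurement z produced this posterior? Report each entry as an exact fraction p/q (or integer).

z = [-2]

x̄ = F·x = [1, 0]
P̄ = F·P·Fᵀ + Q = [9 -12; -12 34]
S = H·P̄·Hᵀ + R = [22]
K = P̄·Hᵀ·S⁻¹ = [-3/22; 1]
x' − x̄ = [9/22, -3] = K·y
y = (KᵀK)⁻¹·Kᵀ·(x' − x̄) = [-3]
z = y + H·x̄ = [-3] + [1] = [-2]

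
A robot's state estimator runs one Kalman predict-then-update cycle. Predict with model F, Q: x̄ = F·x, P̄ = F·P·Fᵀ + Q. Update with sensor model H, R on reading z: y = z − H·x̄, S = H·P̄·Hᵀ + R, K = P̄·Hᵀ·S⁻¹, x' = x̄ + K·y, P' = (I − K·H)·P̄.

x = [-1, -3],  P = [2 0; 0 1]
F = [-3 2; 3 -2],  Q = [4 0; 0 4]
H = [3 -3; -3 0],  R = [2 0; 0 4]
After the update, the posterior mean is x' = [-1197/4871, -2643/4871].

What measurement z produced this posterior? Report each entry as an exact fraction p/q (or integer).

z = [1, 1]

x̄ = F·x = [-3, 3]
P̄ = F·P·Fᵀ + Q = [26 -22; -22 26]
S = H·P̄·Hᵀ + R = [866 -432; -432 238]
K = P̄·Hᵀ·S⁻¹ = [144/4871 -1335/4871; -1440/4871 -1263/4871]
x' − x̄ = [13416/4871, -17256/4871] = K·y
y = (KᵀK)⁻¹·Kᵀ·(x' − x̄) = [19, -8]
z = y + H·x̄ = [19, -8] + [-18, 9] = [1, 1]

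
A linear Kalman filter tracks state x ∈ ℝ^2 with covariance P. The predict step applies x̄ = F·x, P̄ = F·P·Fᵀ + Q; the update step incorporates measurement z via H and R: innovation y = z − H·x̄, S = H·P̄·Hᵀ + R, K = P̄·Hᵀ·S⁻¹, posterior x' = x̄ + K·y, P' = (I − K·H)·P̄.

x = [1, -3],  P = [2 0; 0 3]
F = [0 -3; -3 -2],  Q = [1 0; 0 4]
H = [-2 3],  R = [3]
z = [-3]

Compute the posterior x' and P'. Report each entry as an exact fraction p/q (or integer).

x̄ = F·x = [9, 3]
P̄ = F·P·Fᵀ + Q = [28 18; 18 34]
y = z − H·x̄ = [6]
S = H·P̄·Hᵀ + R = [205]
K = P̄·Hᵀ·S⁻¹ = [-2/205; 66/205]
x' = x̄ + K·y = [1833/205, 1011/205]
P' = (I − K·H)·P̄ = [5736/205 3822/205; 3822/205 2614/205]

x' = [1833/205, 1011/205]
P' = [5736/205 3822/205; 3822/205 2614/205]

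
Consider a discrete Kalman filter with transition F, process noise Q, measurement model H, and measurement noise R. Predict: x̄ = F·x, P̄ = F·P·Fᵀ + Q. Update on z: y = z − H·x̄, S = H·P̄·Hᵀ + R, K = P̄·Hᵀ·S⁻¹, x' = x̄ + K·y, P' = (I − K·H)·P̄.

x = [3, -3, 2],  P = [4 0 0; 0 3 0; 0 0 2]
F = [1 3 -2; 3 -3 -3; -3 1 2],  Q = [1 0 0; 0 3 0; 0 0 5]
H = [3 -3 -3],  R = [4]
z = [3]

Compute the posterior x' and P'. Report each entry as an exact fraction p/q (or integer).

x̄ = F·x = [-10, 12, -8]
P̄ = F·P·Fᵀ + Q = [40 -3 -11; -3 84 -57; -11 -57 52]
y = z − H·x̄ = [45]
S = H·P̄·Hᵀ + R = [814]
K = P̄·Hᵀ·S⁻¹ = [81/407; -45/407; -9/407]
x' = x̄ + K·y = [-425/407, 2859/407, -3661/407]
P' = (I − K·H)·P̄ = [3158/407 6069/407 -3019/407; 6069/407 30138/407 -24009/407; -3019/407 -24009/407 21002/407]

x' = [-425/407, 2859/407, -3661/407]
P' = [3158/407 6069/407 -3019/407; 6069/407 30138/407 -24009/407; -3019/407 -24009/407 21002/407]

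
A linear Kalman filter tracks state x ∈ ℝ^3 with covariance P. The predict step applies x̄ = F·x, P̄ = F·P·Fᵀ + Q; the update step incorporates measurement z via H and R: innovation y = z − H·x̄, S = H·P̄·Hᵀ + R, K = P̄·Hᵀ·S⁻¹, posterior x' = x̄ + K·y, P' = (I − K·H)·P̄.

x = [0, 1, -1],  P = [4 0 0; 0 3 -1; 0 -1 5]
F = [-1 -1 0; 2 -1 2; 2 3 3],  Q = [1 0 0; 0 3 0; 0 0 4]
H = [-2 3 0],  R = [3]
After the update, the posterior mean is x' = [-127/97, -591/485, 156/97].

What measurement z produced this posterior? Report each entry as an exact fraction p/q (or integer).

x̄ = F·x = [-1, -3, 0]
P̄ = F·P·Fᵀ + Q = [8 -3 -14; -3 46 34; -14 34 74]
S = H·P̄·Hᵀ + R = [485]
K = P̄·Hᵀ·S⁻¹ = [-5/97; 144/485; 26/97]
x' − x̄ = [-30/97, 864/485, 156/97] = K·y
y = (KᵀK)⁻¹·Kᵀ·(x' − x̄) = [6]
z = y + H·x̄ = [6] + [-7] = [-1]

z = [-1]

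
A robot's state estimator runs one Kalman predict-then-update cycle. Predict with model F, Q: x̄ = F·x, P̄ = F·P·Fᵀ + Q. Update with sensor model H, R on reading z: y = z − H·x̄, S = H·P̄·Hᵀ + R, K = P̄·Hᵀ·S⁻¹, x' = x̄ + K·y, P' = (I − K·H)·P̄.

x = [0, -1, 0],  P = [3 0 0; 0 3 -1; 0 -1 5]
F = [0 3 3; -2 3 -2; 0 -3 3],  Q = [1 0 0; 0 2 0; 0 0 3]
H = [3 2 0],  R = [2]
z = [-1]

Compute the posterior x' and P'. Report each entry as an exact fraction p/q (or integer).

x' = [-3/239, -359/717, 297/239]
P' = [5342/239 -7962/239 8892/239; -7962/239 35957/717 -13368/239; 8892/239 -13368/239 19527/239]

x̄ = F·x = [-3, -3, 3]
P̄ = F·P·Fᵀ + Q = [55 -6 18; -6 73 -72; 18 -72 93]
y = z − H·x̄ = [14]
S = H·P̄·Hᵀ + R = [717]
K = P̄·Hᵀ·S⁻¹ = [51/239; 128/717; -30/239]
x' = x̄ + K·y = [-3/239, -359/717, 297/239]
P' = (I − K·H)·P̄ = [5342/239 -7962/239 8892/239; -7962/239 35957/717 -13368/239; 8892/239 -13368/239 19527/239]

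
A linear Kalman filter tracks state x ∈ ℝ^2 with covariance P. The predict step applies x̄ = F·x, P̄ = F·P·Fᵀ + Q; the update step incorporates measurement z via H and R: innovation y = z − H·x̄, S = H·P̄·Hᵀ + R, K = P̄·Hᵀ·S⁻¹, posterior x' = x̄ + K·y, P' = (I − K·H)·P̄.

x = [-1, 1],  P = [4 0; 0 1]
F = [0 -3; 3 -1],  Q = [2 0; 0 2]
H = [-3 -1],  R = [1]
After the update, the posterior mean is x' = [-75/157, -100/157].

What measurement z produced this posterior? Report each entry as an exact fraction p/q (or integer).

z = [2]

x̄ = F·x = [-3, -4]
P̄ = F·P·Fᵀ + Q = [11 3; 3 39]
S = H·P̄·Hᵀ + R = [157]
K = P̄·Hᵀ·S⁻¹ = [-36/157; -48/157]
x' − x̄ = [396/157, 528/157] = K·y
y = (KᵀK)⁻¹·Kᵀ·(x' − x̄) = [-11]
z = y + H·x̄ = [-11] + [13] = [2]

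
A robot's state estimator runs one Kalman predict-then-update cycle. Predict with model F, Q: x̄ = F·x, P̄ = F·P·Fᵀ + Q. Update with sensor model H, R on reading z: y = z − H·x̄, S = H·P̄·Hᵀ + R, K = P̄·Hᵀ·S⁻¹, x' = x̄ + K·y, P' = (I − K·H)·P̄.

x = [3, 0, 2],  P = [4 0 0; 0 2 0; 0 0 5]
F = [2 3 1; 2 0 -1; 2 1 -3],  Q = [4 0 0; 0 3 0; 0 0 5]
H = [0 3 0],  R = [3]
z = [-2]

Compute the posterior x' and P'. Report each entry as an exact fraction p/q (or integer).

x' = [430/73, -44/73, -434/73]
P' = [2776/73 11/73 -512/73; 11/73 24/73 31/73; -512/73 31/73 2081/73]

x̄ = F·x = [8, 4, 0]
P̄ = F·P·Fᵀ + Q = [43 11 7; 11 24 31; 7 31 68]
y = z − H·x̄ = [-14]
S = H·P̄·Hᵀ + R = [219]
K = P̄·Hᵀ·S⁻¹ = [11/73; 24/73; 31/73]
x' = x̄ + K·y = [430/73, -44/73, -434/73]
P' = (I − K·H)·P̄ = [2776/73 11/73 -512/73; 11/73 24/73 31/73; -512/73 31/73 2081/73]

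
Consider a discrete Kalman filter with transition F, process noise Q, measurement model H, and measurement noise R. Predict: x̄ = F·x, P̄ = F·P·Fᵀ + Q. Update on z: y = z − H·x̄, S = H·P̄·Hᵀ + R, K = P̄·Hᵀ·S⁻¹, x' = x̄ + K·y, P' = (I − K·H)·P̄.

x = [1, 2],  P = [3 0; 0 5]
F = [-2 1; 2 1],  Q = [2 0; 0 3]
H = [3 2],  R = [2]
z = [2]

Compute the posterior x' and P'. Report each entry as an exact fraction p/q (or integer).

x̄ = F·x = [0, 4]
P̄ = F·P·Fᵀ + Q = [19 -7; -7 20]
y = z − H·x̄ = [-6]
S = H·P̄·Hᵀ + R = [169]
K = P̄·Hᵀ·S⁻¹ = [43/169; 19/169]
x' = x̄ + K·y = [-258/169, 562/169]
P' = (I − K·H)·P̄ = [1362/169 -2000/169; -2000/169 3019/169]

x' = [-258/169, 562/169]
P' = [1362/169 -2000/169; -2000/169 3019/169]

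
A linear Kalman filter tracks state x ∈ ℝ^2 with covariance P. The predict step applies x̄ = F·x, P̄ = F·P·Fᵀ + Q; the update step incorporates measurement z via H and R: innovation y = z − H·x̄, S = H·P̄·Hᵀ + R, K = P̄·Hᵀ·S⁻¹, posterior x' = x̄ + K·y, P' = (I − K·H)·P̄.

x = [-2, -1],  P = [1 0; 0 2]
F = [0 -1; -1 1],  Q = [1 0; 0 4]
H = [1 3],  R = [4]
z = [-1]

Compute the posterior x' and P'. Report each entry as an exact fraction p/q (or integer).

x' = [73/58, -37/58]
P' = [165/58 -59/58; -59/58 45/58]

x̄ = F·x = [1, 1]
P̄ = F·P·Fᵀ + Q = [3 -2; -2 7]
y = z − H·x̄ = [-5]
S = H·P̄·Hᵀ + R = [58]
K = P̄·Hᵀ·S⁻¹ = [-3/58; 19/58]
x' = x̄ + K·y = [73/58, -37/58]
P' = (I − K·H)·P̄ = [165/58 -59/58; -59/58 45/58]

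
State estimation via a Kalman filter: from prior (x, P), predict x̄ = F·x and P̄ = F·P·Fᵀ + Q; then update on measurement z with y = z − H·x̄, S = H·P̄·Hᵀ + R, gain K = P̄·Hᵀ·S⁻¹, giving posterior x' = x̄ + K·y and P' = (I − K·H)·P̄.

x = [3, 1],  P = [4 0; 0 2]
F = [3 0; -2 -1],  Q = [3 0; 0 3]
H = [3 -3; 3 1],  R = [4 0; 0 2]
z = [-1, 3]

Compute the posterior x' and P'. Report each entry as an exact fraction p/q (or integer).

x̄ = F·x = [9, -7]
P̄ = F·P·Fᵀ + Q = [39 -24; -24 21]
y = z − H·x̄ = [-49, -17]
S = H·P̄·Hᵀ + R = [976 432; 432 230]
K = P̄·Hᵀ·S⁻¹ = [1647/18928 285/1183; -4509/18928 267/1183]
x' = x̄ + K·y = [933/1456, 1217/1456]
P' = (I − K·H)·P̄ = [2829/18928 633/18928; 633/18928 6645/18928]

x' = [933/1456, 1217/1456]
P' = [2829/18928 633/18928; 633/18928 6645/18928]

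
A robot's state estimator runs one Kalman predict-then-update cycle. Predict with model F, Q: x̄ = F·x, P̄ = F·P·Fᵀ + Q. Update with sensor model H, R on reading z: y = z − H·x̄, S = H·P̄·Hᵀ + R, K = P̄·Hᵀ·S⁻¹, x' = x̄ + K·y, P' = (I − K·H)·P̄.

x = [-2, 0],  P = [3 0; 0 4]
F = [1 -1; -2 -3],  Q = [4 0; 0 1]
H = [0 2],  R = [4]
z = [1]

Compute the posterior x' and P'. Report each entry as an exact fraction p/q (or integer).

x̄ = F·x = [-2, 4]
P̄ = F·P·Fᵀ + Q = [11 6; 6 49]
y = z − H·x̄ = [-7]
S = H·P̄·Hᵀ + R = [200]
K = P̄·Hᵀ·S⁻¹ = [3/50; 49/100]
x' = x̄ + K·y = [-121/50, 57/100]
P' = (I − K·H)·P̄ = [257/25 3/25; 3/25 49/50]

x' = [-121/50, 57/100]
P' = [257/25 3/25; 3/25 49/50]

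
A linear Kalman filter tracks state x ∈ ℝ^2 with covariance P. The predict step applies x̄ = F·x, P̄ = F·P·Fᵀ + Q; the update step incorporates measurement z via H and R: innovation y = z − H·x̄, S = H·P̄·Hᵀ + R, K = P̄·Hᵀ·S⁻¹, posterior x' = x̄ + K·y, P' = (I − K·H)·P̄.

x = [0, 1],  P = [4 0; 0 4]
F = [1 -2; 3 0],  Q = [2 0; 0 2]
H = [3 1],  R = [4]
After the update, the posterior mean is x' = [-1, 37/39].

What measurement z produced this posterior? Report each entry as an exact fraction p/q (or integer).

z = [-2]

x̄ = F·x = [-2, 0]
P̄ = F·P·Fᵀ + Q = [22 12; 12 38]
S = H·P̄·Hᵀ + R = [312]
K = P̄·Hᵀ·S⁻¹ = [1/4; 37/156]
x' − x̄ = [1, 37/39] = K·y
y = (KᵀK)⁻¹·Kᵀ·(x' − x̄) = [4]
z = y + H·x̄ = [4] + [-6] = [-2]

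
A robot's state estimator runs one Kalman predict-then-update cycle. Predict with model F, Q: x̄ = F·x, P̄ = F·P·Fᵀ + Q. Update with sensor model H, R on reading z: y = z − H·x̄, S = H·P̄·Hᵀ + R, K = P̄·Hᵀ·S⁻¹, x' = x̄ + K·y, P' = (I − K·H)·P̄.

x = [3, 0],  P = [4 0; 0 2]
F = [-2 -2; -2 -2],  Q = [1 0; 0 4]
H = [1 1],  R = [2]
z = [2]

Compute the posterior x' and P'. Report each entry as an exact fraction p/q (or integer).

x̄ = F·x = [-6, -6]
P̄ = F·P·Fᵀ + Q = [25 24; 24 28]
y = z − H·x̄ = [14]
S = H·P̄·Hᵀ + R = [103]
K = P̄·Hᵀ·S⁻¹ = [49/103; 52/103]
x' = x̄ + K·y = [68/103, 110/103]
P' = (I − K·H)·P̄ = [174/103 -76/103; -76/103 180/103]

x' = [68/103, 110/103]
P' = [174/103 -76/103; -76/103 180/103]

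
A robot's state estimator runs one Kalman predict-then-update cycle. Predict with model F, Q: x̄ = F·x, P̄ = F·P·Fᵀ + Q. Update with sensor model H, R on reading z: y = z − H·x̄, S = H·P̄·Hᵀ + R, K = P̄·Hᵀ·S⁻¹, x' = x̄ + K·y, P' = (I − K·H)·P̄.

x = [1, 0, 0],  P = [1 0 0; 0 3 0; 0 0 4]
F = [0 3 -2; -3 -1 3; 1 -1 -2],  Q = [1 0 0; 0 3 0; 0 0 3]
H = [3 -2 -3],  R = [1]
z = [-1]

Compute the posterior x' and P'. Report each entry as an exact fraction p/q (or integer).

x' = [-354/395, -927/395, 1]
P' = [3431/790 -3237/790 7; -3237/790 23649/790 -24; 7 -24 23]

x̄ = F·x = [0, -3, 1]
P̄ = F·P·Fᵀ + Q = [44 -33 7; -33 51 -24; 7 -24 23]
y = z − H·x̄ = [-4]
S = H·P̄·Hᵀ + R = [790]
K = P̄·Hᵀ·S⁻¹ = [177/790; -129/790; 0]
x' = x̄ + K·y = [-354/395, -927/395, 1]
P' = (I − K·H)·P̄ = [3431/790 -3237/790 7; -3237/790 23649/790 -24; 7 -24 23]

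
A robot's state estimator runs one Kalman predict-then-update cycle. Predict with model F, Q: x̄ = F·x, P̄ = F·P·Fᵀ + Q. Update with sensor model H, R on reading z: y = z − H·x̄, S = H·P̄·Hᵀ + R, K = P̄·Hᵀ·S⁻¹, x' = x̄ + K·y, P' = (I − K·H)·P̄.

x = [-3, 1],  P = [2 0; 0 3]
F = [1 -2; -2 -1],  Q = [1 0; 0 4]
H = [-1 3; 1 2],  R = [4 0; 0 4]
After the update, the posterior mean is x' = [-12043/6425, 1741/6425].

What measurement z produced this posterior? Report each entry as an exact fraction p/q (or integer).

x̄ = F·x = [-5, 5]
P̄ = F·P·Fᵀ + Q = [15 2; 2 15]
S = H·P̄·Hᵀ + R = [142 77; 77 87]
K = P̄·Hᵀ·S⁻¹ = [-2246/6425 3391/6425; 1277/6425 1233/6425]
x' − x̄ = [20082/6425, -30384/6425] = K·y
y = (KᵀK)⁻¹·Kᵀ·(x' − x̄) = [-18, -6]
z = y + H·x̄ = [-18, -6] + [20, 5] = [2, -1]

z = [2, -1]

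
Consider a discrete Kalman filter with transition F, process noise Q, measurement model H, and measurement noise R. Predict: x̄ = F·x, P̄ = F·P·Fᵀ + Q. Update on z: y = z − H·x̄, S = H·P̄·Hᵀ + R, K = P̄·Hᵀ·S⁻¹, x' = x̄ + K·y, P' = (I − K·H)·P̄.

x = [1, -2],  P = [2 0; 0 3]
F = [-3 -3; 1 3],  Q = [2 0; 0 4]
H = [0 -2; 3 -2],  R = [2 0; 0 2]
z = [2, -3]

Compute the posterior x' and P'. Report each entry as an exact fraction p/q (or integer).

x̄ = F·x = [3, -5]
P̄ = F·P·Fᵀ + Q = [47 -33; -33 33]
y = z − H·x̄ = [-8, -22]
S = H·P̄·Hᵀ + R = [134 330; 330 953]
K = P̄·Hᵀ·S⁻¹ = [-2706/9401 2979/9401; -4224/9401 -165/9401]
x' = x̄ + K·y = [-2241/1343, -1369/1343]
P' = (I − K·H)·P̄ = [3790/9401 2706/9401; 2706/9401 4224/9401]

x' = [-2241/1343, -1369/1343]
P' = [3790/9401 2706/9401; 2706/9401 4224/9401]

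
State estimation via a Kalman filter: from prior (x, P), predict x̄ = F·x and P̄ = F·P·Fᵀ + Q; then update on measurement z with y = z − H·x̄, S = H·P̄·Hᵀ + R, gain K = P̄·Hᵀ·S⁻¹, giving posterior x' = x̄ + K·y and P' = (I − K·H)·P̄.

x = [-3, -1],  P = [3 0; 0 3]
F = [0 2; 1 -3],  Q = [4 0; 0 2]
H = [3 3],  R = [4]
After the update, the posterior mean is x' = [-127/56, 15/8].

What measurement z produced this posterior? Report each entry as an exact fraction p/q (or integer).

z = [-1]

x̄ = F·x = [-2, 0]
P̄ = F·P·Fᵀ + Q = [16 -18; -18 32]
S = H·P̄·Hᵀ + R = [112]
K = P̄·Hᵀ·S⁻¹ = [-3/56; 3/8]
x' − x̄ = [-15/56, 15/8] = K·y
y = (KᵀK)⁻¹·Kᵀ·(x' − x̄) = [5]
z = y + H·x̄ = [5] + [-6] = [-1]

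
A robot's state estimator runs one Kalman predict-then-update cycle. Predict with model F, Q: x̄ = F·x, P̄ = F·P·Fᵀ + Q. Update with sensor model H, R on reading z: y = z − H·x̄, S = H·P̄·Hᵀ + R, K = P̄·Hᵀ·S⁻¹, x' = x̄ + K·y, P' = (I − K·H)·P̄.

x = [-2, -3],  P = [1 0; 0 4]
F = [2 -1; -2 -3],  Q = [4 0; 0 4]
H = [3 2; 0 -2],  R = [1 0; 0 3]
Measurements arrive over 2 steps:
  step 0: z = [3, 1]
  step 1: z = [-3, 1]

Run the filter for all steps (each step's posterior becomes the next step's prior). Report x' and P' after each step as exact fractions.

step 0: x' = [17401/18023, -301/18023], P' = [7460/18023 -8328/18023; -8328/18023 12660/18023]
step 1: x' = [-2788415/7642721, -6821581/7642721], P' = [14140992/38213605 -15285084/38213605; -15285084/38213605 23461968/38213605]

step 0: x̄ = F·x = [-1, 13]
step 0: P̄ = F·P·Fᵀ + Q = [12 8; 8 44]
step 0: y = z − H·x̄ = [-20, 27]
step 0: S = H·P̄·Hᵀ + R = [381 -224; -224 179]
step 0: K = P̄·Hᵀ·S⁻¹ = [5724/18023 5552/18023; 336/18023 -8440/18023]
step 0: x' = x̄ + K·y = [17401/18023, -301/18023]
step 0: P' = (I − K·H)·P̄ = [7460/18023 -8328/18023; -8328/18023 12660/18023]
step 1: x̄ = F·x = [35103/18023, -33899/18023]
step 1: P̄ = F·P·Fᵀ + Q = [147904/18023 41452/18023; 41452/18023 115936/18023]
step 1: y = z − H·x̄ = [-91580/18023, -49775/18023]
step 1: S = H·P̄·Hᵀ + R = [2310327/18023 -712456/18023; -712456/18023 517813/18023]
step 1: K = P̄·Hᵀ·S⁻¹ = [11852808/38213605 10190056/38213605; 1068684/38213605 -15641312/38213605]
step 1: x' = x̄ + K·y = [-2788415/7642721, -6821581/7642721]
step 1: P' = (I − K·H)·P̄ = [14140992/38213605 -15285084/38213605; -15285084/38213605 23461968/38213605]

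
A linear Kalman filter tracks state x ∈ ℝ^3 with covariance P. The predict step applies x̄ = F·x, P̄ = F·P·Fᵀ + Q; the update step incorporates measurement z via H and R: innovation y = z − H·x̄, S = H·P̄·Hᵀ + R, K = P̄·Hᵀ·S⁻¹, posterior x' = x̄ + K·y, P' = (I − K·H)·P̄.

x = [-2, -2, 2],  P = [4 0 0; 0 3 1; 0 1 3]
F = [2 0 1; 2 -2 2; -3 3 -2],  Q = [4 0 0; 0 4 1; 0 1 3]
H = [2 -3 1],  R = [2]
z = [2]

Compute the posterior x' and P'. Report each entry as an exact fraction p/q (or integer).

x̄ = F·x = [-2, 4, -4]
P̄ = F·P·Fᵀ + Q = [23 20 -27; 20 36 -43; -27 -43 66]
y = z − H·x̄ = [22]
S = H·P̄·Hᵀ + R = [394]
K = P̄·Hᵀ·S⁻¹ = [-41/394; -111/394; 141/394]
x' = x̄ + K·y = [-845/197, -433/197, 763/197]
P' = (I − K·H)·P̄ = [7381/394 3329/394 -4857/394; 3329/394 1863/394 -1291/394; -4857/394 -1291/394 6123/394]

x' = [-845/197, -433/197, 763/197]
P' = [7381/394 3329/394 -4857/394; 3329/394 1863/394 -1291/394; -4857/394 -1291/394 6123/394]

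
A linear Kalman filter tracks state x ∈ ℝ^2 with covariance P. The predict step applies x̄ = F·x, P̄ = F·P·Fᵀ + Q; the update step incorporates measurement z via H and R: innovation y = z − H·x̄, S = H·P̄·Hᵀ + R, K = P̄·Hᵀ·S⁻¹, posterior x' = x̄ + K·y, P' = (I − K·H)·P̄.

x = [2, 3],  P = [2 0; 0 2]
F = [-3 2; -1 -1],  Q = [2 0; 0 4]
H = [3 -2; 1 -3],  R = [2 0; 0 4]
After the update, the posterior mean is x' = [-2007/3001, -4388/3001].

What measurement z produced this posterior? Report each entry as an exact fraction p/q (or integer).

x̄ = F·x = [0, -5]
P̄ = F·P·Fᵀ + Q = [28 2; 2 8]
S = H·P̄·Hᵀ + R = [262 110; 110 92]
K = P̄·Hᵀ·S⁻¹ = [1235/3001 -759/3001; 375/3001 -1166/3001]
x' − x̄ = [-2007/3001, 10617/3001] = K·y
y = (KᵀK)⁻¹·Kᵀ·(x' − x̄) = [-9, -12]
z = y + H·x̄ = [-9, -12] + [10, 15] = [1, 3]

z = [1, 3]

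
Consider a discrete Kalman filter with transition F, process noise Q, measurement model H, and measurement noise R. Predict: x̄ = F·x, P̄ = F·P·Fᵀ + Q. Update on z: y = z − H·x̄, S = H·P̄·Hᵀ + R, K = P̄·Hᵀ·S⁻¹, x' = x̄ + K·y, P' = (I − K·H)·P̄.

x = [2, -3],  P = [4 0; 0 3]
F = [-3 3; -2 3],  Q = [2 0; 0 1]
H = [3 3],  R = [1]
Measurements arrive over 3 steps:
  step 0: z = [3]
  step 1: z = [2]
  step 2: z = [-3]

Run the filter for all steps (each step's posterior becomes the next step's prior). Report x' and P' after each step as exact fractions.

step 0: x' = [444/475, 1/20], P' = [599/475 -6/5; -6/5 5/4]
step 1: x' = [272763/2593000, 1446327/2593000], P' = [1948511/2593000 -1790781/2593000; -1790781/2593000 1920951/2593000]
step 2: x' = [-1552559985/2100428839, -537961707/2100428839], P' = [1577494298/2100428839 -1449407742/2100428839; -1449407742/2100428839 1554414057/2100428839]

step 0: x̄ = F·x = [-15, -13]
step 0: P̄ = F·P·Fᵀ + Q = [65 51; 51 44]
step 0: y = z − H·x̄ = [87]
step 0: S = H·P̄·Hᵀ + R = [1900]
step 0: K = P̄·Hᵀ·S⁻¹ = [87/475; 3/20]
step 0: x' = x̄ + K·y = [444/475, 1/20]
step 0: P' = (I − K·H)·P̄ = [599/475 -6/5; -6/5 5/4]
step 1: x̄ = F·x = [-5043/1900, -3267/1900]
step 1: P̄ = F·P·Fᵀ + Q = [87779/1900 69951/1900; 69951/1900 60219/1900]
step 1: y = z − H·x̄ = [2873/190]
step 1: S = H·P̄·Hᵀ + R = [25930/19]
step 1: K = P̄·Hᵀ·S⁻¹ = [47319/259300; 39051/259300]
step 1: x' = x̄ + K·y = [272763/2593000, 1446327/2593000]
step 1: P' = (I − K·H)·P̄ = [1948511/2593000 -1790781/2593000; -1790781/2593000 1920951/2593000]
step 2: x̄ = F·x = [880173/648250, 758691/518600]
step 2: P̄ = F·P·Fᵀ + Q = [9030652/324125 2792067/129650; 2792067/129650 1966599/103720]
step 2: y = z − H·x̄ = [-29721441/2593000]
step 2: S = H·P̄·Hᵀ + R = [2100428839/2593000]
step 2: K = P̄·Hᵀ·S⁻¹ = [384259668/2100428839; 315018945/2100428839]
step 2: x' = x̄ + K·y = [-1552559985/2100428839, -537961707/2100428839]
step 2: P' = (I − K·H)·P̄ = [1577494298/2100428839 -1449407742/2100428839; -1449407742/2100428839 1554414057/2100428839]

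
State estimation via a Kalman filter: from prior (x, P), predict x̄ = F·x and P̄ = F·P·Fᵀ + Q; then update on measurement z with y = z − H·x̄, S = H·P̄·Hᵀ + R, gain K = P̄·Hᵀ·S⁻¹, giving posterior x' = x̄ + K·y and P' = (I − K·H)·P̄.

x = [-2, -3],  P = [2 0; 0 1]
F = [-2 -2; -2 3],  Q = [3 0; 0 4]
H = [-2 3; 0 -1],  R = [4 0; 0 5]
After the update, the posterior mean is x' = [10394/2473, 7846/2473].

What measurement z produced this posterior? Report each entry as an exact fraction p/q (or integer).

x̄ = F·x = [10, -5]
P̄ = F·P·Fᵀ + Q = [15 2; 2 21]
S = H·P̄·Hᵀ + R = [229 -59; -59 26]
K = P̄·Hᵀ·S⁻¹ = [-742/2473 -1874/2473; 295/2473 -1328/2473]
x' − x̄ = [-14336/2473, 20211/2473] = K·y
y = (KᵀK)⁻¹·Kᵀ·(x' − x̄) = [37, -7]
z = y + H·x̄ = [37, -7] + [-35, 5] = [2, -2]

z = [2, -2]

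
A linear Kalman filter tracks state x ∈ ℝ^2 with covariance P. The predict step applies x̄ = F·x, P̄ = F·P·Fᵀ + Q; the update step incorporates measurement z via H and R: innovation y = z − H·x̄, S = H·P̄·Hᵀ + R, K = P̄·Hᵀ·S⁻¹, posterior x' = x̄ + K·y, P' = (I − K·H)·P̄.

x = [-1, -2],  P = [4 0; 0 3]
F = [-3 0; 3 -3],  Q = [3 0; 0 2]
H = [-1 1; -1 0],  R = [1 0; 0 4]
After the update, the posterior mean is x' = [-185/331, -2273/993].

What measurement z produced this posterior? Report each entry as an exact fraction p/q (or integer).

x̄ = F·x = [3, 3]
P̄ = F·P·Fᵀ + Q = [39 -36; -36 65]
S = H·P̄·Hᵀ + R = [177 75; 75 43]
K = P̄·Hᵀ·S⁻¹ = [-50/331 -213/331; 1643/1986 -401/662]
x' − x̄ = [-1178/331, -5252/993] = K·y
y = (KᵀK)⁻¹·Kᵀ·(x' − x̄) = [-2, 6]
z = y + H·x̄ = [-2, 6] + [0, -3] = [-2, 3]

z = [-2, 3]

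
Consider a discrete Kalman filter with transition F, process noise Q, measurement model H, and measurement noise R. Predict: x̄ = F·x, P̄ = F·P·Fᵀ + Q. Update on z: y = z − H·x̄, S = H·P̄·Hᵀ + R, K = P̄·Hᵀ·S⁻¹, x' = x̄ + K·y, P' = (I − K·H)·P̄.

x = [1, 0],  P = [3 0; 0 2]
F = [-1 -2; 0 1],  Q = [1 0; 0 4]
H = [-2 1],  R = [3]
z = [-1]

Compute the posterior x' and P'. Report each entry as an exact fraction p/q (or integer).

x' = [11/73, -42/73]
P' = [92/73 100/73; 100/73 242/73]

x̄ = F·x = [-1, 0]
P̄ = F·P·Fᵀ + Q = [12 -4; -4 6]
y = z − H·x̄ = [-3]
S = H·P̄·Hᵀ + R = [73]
K = P̄·Hᵀ·S⁻¹ = [-28/73; 14/73]
x' = x̄ + K·y = [11/73, -42/73]
P' = (I − K·H)·P̄ = [92/73 100/73; 100/73 242/73]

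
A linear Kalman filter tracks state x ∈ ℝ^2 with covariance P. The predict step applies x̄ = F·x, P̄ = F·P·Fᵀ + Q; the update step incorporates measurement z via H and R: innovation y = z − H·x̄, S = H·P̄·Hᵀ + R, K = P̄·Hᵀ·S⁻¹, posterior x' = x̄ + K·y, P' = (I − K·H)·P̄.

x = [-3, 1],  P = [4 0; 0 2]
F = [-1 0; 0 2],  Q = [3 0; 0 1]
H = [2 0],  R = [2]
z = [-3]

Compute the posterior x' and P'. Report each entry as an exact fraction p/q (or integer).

x' = [-6/5, 2]
P' = [7/15 0; 0 9]

x̄ = F·x = [3, 2]
P̄ = F·P·Fᵀ + Q = [7 0; 0 9]
y = z − H·x̄ = [-9]
S = H·P̄·Hᵀ + R = [30]
K = P̄·Hᵀ·S⁻¹ = [7/15; 0]
x' = x̄ + K·y = [-6/5, 2]
P' = (I − K·H)·P̄ = [7/15 0; 0 9]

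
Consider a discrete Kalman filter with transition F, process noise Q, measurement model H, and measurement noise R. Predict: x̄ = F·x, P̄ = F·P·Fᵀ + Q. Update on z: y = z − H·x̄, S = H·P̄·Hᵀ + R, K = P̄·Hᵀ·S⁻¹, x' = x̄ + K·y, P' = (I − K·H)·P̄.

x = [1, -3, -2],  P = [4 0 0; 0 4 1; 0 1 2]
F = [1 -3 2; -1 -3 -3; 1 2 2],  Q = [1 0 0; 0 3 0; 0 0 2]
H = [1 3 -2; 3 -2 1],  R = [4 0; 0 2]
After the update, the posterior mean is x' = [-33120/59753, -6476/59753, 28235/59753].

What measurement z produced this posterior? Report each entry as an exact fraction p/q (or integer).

z = [-2, -1]

x̄ = F·x = [6, 14, -9]
P̄ = F·P·Fᵀ + Q = [37 23 -14; 23 79 -52; -14 -52 38]
S = H·P̄·Hᵀ + R = [1722 -572; -572 537]
K = P̄·Hᵀ·S⁻¹ = [10113/59753 16447/59753; 57408/298765 -17297/298765; -37451/298765 15744/298765]
x' − x̄ = [-391638/59753, -843018/59753, 566012/59753] = K·y
y = (KᵀK)⁻¹·Kᵀ·(x' − x̄) = [-68, 18]
z = y + H·x̄ = [-68, 18] + [66, -19] = [-2, -1]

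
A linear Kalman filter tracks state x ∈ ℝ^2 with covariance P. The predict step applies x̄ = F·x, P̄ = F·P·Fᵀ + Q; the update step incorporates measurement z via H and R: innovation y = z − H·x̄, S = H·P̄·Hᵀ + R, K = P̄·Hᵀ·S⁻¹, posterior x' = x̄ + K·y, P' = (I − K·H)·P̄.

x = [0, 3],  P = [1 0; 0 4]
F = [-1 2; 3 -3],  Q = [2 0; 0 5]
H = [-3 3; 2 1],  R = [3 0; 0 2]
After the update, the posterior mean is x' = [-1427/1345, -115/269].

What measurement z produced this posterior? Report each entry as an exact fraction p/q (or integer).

z = [2, -3]

x̄ = F·x = [6, -9]
P̄ = F·P·Fᵀ + Q = [19 -27; -27 50]
S = H·P̄·Hᵀ + R = [1110 -45; -45 20]
K = P̄·Hᵀ·S⁻¹ = [-151/1345 80/269; 296/1345 397/1345]
x' − x̄ = [-9497/1345, 2306/269] = K·y
y = (KᵀK)⁻¹·Kᵀ·(x' − x̄) = [47, -6]
z = y + H·x̄ = [47, -6] + [-45, 3] = [2, -3]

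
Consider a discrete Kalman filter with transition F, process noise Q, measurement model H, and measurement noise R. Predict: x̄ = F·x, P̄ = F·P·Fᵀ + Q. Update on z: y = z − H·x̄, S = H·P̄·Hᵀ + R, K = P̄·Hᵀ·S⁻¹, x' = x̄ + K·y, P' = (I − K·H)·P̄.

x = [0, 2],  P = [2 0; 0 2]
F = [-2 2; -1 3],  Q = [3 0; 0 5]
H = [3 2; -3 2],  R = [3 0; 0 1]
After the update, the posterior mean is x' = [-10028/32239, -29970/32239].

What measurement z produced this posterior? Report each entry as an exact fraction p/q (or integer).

x̄ = F·x = [4, 6]
P̄ = F·P·Fᵀ + Q = [19 16; 16 25]
S = H·P̄·Hᵀ + R = [466 -71; -71 80]
K = P̄·Hᵀ·S⁻¹ = [5345/32239 -5331/32239; 7982/32239 7890/32239]
x' − x̄ = [-138984/32239, -223404/32239] = K·y
y = (KᵀK)⁻¹·Kᵀ·(x' − x̄) = [-27, -1]
z = y + H·x̄ = [-27, -1] + [24, 0] = [-3, -1]

z = [-3, -1]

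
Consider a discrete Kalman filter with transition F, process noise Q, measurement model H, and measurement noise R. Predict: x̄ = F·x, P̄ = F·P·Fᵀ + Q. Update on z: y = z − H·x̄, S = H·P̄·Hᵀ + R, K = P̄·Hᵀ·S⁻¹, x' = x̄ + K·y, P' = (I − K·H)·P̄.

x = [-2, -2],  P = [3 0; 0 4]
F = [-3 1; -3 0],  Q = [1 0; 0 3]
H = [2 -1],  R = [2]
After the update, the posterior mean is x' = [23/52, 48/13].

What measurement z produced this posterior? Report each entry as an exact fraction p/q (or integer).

z = [-3]

x̄ = F·x = [4, 6]
P̄ = F·P·Fᵀ + Q = [32 27; 27 30]
S = H·P̄·Hᵀ + R = [52]
K = P̄·Hᵀ·S⁻¹ = [37/52; 6/13]
x' − x̄ = [-185/52, -30/13] = K·y
y = (KᵀK)⁻¹·Kᵀ·(x' − x̄) = [-5]
z = y + H·x̄ = [-5] + [2] = [-3]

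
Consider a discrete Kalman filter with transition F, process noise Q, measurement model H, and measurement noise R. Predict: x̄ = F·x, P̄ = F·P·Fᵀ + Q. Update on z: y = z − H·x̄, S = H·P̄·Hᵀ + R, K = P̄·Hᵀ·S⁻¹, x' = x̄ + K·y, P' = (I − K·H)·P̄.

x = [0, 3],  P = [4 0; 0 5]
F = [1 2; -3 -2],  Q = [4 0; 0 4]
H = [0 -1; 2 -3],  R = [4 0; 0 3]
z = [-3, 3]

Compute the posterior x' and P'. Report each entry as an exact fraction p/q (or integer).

x' = [102/29, 819/580]
P' = [108/29 64/29; 64/29 701/435]

x̄ = F·x = [6, -6]
P̄ = F·P·Fᵀ + Q = [28 -32; -32 60]
y = z − H·x̄ = [-9, -27]
S = H·P̄·Hᵀ + R = [64 244; 244 1039]
K = P̄·Hᵀ·S⁻¹ = [-16/29 8/29; -701/1740 -61/435]
x' = x̄ + K·y = [102/29, 819/580]
P' = (I − K·H)·P̄ = [108/29 64/29; 64/29 701/435]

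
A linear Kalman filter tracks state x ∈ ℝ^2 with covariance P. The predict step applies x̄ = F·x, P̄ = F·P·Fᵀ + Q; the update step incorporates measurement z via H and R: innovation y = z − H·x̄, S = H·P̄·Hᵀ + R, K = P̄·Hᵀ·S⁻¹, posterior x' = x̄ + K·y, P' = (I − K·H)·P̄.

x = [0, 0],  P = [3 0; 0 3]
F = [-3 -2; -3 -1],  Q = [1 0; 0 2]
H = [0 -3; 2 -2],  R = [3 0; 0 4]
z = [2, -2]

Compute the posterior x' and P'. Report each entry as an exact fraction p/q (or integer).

x' = [-257/169, -447/676]
P' = [201/169 56/169; 56/169 223/676]

x̄ = F·x = [0, 0]
P̄ = F·P·Fᵀ + Q = [40 33; 33 32]
y = z − H·x̄ = [2, -2]
S = H·P̄·Hᵀ + R = [291 -6; -6 28]
K = P̄·Hᵀ·S⁻¹ = [-56/169 145/338; -223/676 1/1352]
x' = x̄ + K·y = [-257/169, -447/676]
P' = (I − K·H)·P̄ = [201/169 56/169; 56/169 223/676]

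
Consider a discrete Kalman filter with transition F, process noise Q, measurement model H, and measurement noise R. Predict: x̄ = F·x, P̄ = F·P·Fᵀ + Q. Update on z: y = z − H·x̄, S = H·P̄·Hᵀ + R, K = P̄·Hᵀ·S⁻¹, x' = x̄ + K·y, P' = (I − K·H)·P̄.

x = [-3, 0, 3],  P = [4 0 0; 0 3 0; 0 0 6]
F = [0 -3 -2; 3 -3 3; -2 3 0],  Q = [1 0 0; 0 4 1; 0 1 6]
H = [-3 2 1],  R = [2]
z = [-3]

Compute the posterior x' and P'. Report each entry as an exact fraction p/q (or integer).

x̄ = F·x = [-6, 0, 6]
P̄ = F·P·Fᵀ + Q = [52 -9 -27; -9 121 -50; -27 -50 49]
y = z − H·x̄ = [-27]
S = H·P̄·Hᵀ + R = [1073]
K = P̄·Hᵀ·S⁻¹ = [-201/1073; 219/1073; 30/1073]
x' = x̄ + K·y = [-1011/1073, -5913/1073, 5628/1073]
P' = (I − K·H)·P̄ = [15395/1073 34362/1073 -22941/1073; 34362/1073 81872/1073 -60220/1073; -22941/1073 -60220/1073 51677/1073]

x' = [-1011/1073, -5913/1073, 5628/1073]
P' = [15395/1073 34362/1073 -22941/1073; 34362/1073 81872/1073 -60220/1073; -22941/1073 -60220/1073 51677/1073]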